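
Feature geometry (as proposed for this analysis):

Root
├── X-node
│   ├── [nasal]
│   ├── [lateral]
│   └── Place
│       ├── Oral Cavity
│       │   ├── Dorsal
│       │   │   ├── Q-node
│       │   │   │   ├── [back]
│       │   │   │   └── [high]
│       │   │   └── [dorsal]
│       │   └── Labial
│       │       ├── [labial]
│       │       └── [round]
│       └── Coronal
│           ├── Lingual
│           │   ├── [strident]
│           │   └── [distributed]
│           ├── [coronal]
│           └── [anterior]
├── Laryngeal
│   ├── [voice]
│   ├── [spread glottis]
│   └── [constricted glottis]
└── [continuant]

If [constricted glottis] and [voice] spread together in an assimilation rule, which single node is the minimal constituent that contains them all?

[constricted glottis]: Root ▹ Laryngeal ▹ [constricted glottis].
[voice]: Root ▹ Laryngeal ▹ [voice].
These paths first converge at Laryngeal; no daughter of Laryngeal dominates all 2 features, so Laryngeal is the minimal constituent.

Laryngeal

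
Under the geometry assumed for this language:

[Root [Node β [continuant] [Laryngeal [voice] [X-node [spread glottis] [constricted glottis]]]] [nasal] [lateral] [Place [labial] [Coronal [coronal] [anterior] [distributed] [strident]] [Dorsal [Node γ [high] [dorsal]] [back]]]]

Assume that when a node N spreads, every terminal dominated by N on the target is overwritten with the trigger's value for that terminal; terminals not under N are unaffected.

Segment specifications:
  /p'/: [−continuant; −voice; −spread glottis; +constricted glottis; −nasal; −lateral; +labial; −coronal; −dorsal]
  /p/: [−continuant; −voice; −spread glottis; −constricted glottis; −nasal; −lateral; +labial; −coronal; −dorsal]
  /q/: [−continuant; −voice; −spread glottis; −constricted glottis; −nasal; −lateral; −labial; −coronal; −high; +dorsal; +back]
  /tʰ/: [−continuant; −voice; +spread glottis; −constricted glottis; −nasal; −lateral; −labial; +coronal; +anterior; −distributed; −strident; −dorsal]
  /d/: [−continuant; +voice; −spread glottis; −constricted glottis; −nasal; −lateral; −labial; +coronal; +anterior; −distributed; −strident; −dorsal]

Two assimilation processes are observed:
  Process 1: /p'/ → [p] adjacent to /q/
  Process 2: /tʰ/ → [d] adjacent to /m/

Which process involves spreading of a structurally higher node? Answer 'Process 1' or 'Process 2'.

Process 2

In Process 1, [constricted glottis] changes, so the minimal spreading node is [constricted glottis] at depth 4.
Process 2: the features that change are [voice], [spread glottis]; the minimal node is Laryngeal (depth 2).
Laryngeal (depth 2) sits above [constricted glottis] (depth 4), making Process 2 the one with the higher spreading node.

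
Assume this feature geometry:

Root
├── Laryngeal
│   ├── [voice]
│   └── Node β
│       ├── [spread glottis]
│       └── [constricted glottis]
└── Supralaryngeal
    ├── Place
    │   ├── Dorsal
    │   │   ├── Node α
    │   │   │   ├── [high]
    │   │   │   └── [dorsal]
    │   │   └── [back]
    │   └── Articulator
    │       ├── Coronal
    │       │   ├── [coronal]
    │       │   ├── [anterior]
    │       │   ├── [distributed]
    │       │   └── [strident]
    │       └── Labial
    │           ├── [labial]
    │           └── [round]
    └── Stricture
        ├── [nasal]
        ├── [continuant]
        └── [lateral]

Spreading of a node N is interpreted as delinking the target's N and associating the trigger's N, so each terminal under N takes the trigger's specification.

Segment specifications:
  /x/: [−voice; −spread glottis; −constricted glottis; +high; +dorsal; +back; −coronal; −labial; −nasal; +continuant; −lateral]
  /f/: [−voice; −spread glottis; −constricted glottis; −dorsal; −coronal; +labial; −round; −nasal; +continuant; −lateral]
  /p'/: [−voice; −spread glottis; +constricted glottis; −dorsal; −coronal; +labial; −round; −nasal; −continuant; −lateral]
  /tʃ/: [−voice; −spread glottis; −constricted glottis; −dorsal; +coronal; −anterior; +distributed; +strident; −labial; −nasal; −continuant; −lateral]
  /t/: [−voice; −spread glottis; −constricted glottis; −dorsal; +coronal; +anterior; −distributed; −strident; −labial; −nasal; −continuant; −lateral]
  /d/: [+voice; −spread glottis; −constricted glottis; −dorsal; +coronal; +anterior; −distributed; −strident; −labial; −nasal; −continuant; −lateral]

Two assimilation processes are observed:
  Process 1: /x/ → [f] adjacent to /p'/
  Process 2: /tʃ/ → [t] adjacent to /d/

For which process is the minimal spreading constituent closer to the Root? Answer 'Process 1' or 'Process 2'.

Process 1

In Process 1, [labial], [round], [dorsal], [high], [back] change, so the minimal spreading node is Place at depth 2.
Process 2 alters [anterior], [distributed], [strident]; the lowest common ancestor is Coronal (depth 4 from Root).
Place is closer to Root than Coronal, so Process 1 spreads the higher node.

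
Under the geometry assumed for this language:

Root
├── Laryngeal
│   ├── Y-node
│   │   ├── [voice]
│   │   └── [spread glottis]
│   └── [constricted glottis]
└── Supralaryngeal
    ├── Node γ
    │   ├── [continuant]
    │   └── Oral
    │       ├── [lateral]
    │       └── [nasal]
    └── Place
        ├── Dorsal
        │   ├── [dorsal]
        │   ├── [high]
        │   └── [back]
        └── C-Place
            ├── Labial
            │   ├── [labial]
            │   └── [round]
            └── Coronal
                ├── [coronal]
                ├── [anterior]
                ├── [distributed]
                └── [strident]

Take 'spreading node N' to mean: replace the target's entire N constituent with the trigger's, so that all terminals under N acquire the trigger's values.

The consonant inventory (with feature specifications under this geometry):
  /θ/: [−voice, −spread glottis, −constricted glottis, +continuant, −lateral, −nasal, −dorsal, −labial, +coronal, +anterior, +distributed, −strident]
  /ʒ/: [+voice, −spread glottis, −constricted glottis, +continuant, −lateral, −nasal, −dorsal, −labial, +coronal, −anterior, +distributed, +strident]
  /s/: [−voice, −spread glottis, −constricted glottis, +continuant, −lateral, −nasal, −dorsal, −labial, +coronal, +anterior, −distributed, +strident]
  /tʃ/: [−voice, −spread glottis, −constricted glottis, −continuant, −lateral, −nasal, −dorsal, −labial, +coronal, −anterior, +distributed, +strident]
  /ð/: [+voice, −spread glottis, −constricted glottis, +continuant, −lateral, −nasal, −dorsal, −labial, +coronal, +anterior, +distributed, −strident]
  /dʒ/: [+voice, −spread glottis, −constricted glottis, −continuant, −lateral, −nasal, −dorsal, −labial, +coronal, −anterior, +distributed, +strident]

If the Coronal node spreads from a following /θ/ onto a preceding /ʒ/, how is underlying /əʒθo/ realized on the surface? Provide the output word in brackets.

[əðθo]

Terminals under Coronal in this geometry: [coronal], [anterior], [distributed], [strident].
Spreading Coronal from /θ/ onto /ʒ/ replaces those values with /θ/'s: [+coronal], [+anterior], [+distributed], [−strident]. Features outside Coronal ([voice], [spread glottis], [constricted glottis], …) stay as in /ʒ/.
This feature bundle is that of [ð], so /əʒθo/ surfaces as [əðθo].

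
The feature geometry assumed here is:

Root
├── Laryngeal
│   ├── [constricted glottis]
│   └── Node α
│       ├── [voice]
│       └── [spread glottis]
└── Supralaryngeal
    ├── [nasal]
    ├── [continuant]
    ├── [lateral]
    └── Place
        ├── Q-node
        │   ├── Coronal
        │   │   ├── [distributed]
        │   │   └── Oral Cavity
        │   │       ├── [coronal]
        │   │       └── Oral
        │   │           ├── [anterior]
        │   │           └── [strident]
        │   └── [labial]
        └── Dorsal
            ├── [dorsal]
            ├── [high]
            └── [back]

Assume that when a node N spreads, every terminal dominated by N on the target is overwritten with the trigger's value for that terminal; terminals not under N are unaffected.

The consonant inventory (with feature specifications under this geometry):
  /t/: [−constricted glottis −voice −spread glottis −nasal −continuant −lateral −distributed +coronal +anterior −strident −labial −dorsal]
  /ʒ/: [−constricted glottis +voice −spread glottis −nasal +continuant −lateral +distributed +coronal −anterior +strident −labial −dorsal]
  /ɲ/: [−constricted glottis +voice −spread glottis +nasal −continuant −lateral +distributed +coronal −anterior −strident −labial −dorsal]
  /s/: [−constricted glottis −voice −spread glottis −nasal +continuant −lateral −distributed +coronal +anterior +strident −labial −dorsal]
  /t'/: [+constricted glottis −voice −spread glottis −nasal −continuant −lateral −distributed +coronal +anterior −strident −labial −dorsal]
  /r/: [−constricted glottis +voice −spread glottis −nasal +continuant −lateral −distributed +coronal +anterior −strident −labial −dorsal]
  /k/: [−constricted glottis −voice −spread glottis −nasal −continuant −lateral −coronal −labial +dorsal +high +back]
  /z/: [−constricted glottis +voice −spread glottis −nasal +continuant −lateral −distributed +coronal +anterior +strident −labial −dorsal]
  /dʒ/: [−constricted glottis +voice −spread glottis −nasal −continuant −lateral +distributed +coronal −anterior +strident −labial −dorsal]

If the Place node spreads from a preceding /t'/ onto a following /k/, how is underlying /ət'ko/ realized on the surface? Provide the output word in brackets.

Terminals under Place in this geometry: [distributed], [coronal], [anterior], [strident], [labial], [dorsal], [high], [back].
Spreading Place from /t'/ onto /k/ replaces those values with /t'/'s: [−distributed], [+coronal], [+anterior], [−strident], [−labial], [−dorsal]. Features outside Place ([constricted glottis], [voice], [spread glottis], …) stay as in /k/.
The resulting bundle matches /t/ in the inventory; substituting it for /k/ gives [ət'to].

[ət'to]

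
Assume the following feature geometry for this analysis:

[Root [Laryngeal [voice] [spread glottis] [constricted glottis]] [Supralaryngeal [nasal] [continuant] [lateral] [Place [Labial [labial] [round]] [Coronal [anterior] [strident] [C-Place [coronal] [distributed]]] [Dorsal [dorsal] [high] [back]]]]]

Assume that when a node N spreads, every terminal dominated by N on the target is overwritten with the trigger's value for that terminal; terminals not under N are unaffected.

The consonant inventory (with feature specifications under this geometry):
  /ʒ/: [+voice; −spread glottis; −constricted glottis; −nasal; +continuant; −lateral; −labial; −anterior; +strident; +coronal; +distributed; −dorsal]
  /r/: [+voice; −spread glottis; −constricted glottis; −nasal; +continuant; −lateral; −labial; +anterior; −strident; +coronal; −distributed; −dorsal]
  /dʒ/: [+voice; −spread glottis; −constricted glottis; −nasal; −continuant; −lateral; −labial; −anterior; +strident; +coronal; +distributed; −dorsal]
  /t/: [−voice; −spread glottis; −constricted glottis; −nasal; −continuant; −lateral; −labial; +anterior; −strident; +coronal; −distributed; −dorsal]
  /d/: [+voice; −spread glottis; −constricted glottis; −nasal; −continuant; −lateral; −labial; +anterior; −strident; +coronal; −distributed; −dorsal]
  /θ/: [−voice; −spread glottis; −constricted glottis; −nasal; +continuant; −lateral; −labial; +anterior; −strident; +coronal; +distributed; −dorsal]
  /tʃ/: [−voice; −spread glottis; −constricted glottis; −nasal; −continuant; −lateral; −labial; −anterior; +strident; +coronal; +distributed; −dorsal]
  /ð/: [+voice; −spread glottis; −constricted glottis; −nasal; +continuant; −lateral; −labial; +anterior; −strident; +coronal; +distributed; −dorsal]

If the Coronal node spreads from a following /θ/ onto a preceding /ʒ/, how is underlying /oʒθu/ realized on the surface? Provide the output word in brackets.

[oðθu]

Coronal immediately or transitively dominates [anterior], [strident], [coronal], [distributed].
Spreading Coronal from /θ/ onto /ʒ/ replaces those values with /θ/'s: [+anterior], [−strident], [+coronal], [+distributed]. Features outside Coronal ([voice], [spread glottis], [constricted glottis], …) stay as in /ʒ/.
This feature bundle is that of [ð], so /oʒθu/ surfaces as [oðθu].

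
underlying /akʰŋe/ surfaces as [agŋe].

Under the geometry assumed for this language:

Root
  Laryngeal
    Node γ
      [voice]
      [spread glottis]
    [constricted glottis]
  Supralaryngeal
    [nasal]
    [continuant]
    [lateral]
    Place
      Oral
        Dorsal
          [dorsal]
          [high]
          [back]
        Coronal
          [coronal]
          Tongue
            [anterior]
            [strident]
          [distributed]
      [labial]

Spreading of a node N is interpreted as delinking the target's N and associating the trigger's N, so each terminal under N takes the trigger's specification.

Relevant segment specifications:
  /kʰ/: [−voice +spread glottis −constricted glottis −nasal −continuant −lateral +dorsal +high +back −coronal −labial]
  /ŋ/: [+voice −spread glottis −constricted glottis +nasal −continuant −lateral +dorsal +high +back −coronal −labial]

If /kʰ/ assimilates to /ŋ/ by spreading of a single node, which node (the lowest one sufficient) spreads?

/kʰ/ and [g] differ in [voice], [spread glottis]; every other specified feature is identical.
In this geometry the lowest node dominating all of them is Node γ: every daughter of Node γ dominates only a proper subset, so no lower node suffices.
If Node γ spreads, every terminal under it takes /ŋ/'s value, producing [g] as observed.
[nasal] stays as in /kʰ/ although /ŋ/ differs there, so no node dominating it spread; among the remaining candidates Node γ is the lowest that derives the output.

Node γ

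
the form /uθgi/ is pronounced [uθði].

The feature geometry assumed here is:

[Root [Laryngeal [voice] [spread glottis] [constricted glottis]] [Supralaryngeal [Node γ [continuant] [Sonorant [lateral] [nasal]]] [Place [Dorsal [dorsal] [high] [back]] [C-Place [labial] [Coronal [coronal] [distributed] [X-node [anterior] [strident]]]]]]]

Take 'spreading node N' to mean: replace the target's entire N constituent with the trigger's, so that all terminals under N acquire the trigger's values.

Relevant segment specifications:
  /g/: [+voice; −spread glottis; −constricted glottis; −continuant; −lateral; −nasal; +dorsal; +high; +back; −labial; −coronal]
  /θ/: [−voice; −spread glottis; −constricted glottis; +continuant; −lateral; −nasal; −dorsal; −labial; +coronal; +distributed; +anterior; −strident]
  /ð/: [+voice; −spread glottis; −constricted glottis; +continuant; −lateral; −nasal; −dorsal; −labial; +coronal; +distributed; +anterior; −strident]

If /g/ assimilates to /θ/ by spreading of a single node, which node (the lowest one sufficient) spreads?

Supralaryngeal

/g/ and [ð] differ in [continuant], [coronal], [anterior], [distributed], [strident], [dorsal], [high], [back]; every other specified feature is identical.
Tracing each changed feature up the tree, the paths first meet at Supralaryngeal; any lower node misses at least one of them.
If Supralaryngeal spreads, every terminal under it takes /θ/'s value, producing [ð] as observed.
[voice] — on which /θ/ differs from /g/ — is unchanged, so Root cannot have spread; the constituent is no larger than Supralaryngeal.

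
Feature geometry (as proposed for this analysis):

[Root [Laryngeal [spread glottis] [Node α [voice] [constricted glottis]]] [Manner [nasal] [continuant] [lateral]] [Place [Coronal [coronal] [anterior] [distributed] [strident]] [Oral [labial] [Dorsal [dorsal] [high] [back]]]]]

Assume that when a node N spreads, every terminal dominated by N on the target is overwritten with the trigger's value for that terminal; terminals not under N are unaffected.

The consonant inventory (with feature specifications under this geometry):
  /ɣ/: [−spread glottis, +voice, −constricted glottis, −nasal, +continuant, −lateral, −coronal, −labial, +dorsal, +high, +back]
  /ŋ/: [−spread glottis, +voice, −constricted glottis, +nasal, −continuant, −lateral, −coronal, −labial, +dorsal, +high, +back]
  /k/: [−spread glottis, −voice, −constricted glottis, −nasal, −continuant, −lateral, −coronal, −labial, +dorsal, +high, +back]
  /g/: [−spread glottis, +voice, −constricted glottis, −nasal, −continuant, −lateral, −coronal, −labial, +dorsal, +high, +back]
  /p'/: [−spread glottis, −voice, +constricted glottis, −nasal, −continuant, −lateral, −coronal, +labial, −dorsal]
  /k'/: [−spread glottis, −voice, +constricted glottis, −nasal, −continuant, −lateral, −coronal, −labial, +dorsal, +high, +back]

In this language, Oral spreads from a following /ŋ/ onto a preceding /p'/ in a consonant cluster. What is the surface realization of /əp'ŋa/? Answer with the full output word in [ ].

[ək'ŋa]

Terminals under Oral in this geometry: [labial], [dorsal], [high], [back].
After delinking /p'/'s Oral and linking /ŋ/'s, the affected terminals become [−labial], [+dorsal], [+high], [+back]; [spread glottis], [voice], [constricted glottis], … (outside Oral) are retained from /p'/.
This feature bundle is that of [k'], so /əp'ŋa/ surfaces as [ək'ŋa].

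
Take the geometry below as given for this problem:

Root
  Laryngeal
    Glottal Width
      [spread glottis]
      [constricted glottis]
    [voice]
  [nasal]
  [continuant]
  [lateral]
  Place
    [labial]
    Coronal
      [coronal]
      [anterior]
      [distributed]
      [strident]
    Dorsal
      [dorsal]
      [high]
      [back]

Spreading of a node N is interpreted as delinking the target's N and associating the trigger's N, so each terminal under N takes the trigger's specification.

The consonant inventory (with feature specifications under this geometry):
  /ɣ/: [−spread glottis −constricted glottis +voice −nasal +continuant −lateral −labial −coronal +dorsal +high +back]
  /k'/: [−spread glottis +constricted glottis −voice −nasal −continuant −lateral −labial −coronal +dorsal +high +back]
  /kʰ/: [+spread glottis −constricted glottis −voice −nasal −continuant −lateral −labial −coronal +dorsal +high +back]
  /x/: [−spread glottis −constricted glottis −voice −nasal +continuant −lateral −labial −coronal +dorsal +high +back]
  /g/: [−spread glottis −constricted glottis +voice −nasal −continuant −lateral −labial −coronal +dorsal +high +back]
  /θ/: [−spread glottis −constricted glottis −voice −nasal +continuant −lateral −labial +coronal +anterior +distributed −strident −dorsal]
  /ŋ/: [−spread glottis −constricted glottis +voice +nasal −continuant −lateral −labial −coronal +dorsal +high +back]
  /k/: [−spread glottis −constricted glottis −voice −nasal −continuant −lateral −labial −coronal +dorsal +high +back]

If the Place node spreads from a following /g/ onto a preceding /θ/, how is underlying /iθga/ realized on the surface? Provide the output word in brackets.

Terminals under Place in this geometry: [labial], [coronal], [anterior], [distributed], [strident], [dorsal], [high], [back].
After delinking /θ/'s Place and linking /g/'s, the affected terminals become [−labial], [−coronal], [+dorsal], [+high], [+back]; [spread glottis], [constricted glottis], [voice], … (outside Place) are retained from /θ/.
Among the inventory, only /x/ has exactly this specification, giving the surface form [ixga].

[ixga]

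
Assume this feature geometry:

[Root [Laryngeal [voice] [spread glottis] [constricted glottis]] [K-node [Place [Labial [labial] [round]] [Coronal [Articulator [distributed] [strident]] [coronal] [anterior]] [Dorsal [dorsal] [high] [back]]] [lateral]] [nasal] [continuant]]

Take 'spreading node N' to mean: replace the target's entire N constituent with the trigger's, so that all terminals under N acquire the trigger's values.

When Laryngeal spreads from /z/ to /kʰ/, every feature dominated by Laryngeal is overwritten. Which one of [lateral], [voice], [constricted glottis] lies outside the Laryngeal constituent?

Laryngeal dominates exactly [voice], [spread glottis], [constricted glottis].
[constricted glottis], [voice] all lie under Laryngeal, so they are overwritten when Laryngeal spreads.
[lateral] is not within the Laryngeal subtree (it hangs from K-node), so /kʰ/'s [lateral] value survives.

[lateral]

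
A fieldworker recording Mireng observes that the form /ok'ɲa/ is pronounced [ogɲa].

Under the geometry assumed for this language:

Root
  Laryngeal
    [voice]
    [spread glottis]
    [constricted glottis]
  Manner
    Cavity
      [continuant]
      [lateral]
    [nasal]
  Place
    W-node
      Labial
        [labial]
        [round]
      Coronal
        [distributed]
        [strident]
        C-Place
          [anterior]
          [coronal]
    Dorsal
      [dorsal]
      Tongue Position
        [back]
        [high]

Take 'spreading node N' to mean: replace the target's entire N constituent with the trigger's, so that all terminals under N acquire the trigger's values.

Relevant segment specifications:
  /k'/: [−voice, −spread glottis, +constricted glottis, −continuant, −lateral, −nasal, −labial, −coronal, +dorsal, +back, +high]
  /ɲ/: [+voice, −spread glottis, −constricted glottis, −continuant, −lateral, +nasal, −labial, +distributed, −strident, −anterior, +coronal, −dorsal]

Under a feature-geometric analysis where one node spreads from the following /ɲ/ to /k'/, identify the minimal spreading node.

Laryngeal

/k'/ and [g] differ in [voice], [constricted glottis]; every other specified feature is identical.
In this geometry the lowest node dominating all of them is Laryngeal: every daughter of Laryngeal dominates only a proper subset, so no lower node suffices.
If Laryngeal spreads, every terminal under it takes /ɲ/'s value, producing [g] as observed.
Since [coronal], [nasal] are preserved even though /ɲ/ disagrees there, no node above Laryngeal spread.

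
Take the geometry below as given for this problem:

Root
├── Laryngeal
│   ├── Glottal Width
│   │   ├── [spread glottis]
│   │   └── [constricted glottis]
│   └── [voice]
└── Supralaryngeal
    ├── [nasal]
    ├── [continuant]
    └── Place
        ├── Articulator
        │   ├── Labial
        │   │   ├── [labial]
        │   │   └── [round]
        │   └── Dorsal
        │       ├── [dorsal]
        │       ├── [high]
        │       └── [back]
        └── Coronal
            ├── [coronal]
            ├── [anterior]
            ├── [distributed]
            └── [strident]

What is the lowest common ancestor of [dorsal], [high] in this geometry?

Dorsal

[dorsal] lies under Dorsal (below Supralaryngeal).
[high]: Root ▹ Supralaryngeal ▹ Place ▹ Articulator ▹ Dorsal ▹ [high].
The lowest node appearing on every path is Dorsal; each proper daughter of Dorsal fails to dominate at least one of the listed features.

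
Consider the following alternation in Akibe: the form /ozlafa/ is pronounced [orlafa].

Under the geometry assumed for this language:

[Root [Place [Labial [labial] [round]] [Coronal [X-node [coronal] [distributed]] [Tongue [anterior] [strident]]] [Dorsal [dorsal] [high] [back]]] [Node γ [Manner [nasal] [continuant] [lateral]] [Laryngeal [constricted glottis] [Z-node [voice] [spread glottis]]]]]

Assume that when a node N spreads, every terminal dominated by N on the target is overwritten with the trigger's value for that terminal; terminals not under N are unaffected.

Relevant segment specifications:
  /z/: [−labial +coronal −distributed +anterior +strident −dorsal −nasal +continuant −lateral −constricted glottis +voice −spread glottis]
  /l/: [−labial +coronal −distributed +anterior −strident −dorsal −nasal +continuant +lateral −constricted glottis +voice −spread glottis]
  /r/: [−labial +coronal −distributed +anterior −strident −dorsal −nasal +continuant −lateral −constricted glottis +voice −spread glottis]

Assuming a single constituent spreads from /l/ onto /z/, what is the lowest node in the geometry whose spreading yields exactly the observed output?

[strident]

Comparing /z/ with its surface form [r], the only feature that changes is [strident].
With a single altered terminal, the smallest constituent that could spread is that terminal — [strident].
[lateral], a feature on which the two segments disagree outside [strident], is unchanged — nothing dominating it spread, and [strident] is the minimal sufficient constituent.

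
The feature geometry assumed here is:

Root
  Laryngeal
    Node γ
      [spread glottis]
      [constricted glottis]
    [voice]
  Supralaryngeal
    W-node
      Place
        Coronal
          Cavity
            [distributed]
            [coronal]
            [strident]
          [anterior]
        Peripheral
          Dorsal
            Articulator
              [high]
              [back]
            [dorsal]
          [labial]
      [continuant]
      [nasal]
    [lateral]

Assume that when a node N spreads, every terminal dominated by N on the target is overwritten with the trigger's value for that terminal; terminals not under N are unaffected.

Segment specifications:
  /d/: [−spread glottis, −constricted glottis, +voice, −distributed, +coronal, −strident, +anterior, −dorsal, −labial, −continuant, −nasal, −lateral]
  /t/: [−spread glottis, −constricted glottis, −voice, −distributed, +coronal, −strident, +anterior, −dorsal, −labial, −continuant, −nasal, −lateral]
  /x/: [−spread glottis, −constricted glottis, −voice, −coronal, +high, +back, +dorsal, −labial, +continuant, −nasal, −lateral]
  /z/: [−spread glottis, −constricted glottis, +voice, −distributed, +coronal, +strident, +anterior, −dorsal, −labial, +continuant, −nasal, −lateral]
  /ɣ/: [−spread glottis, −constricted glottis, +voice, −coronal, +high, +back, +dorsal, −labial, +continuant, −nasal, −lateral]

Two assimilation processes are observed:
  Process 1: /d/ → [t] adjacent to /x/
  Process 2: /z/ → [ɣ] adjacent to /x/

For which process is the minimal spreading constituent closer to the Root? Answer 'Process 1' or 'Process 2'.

Process 1 alters [voice]; the lowest dominating node is [voice] (depth 2 from Root).
In Process 2, [coronal], [anterior], [distributed], [strident], [dorsal], [high], [back] change, so the minimal spreading node is Place at depth 3.
[voice] is closer to Root than Place, so Process 1 spreads the higher node.

Process 1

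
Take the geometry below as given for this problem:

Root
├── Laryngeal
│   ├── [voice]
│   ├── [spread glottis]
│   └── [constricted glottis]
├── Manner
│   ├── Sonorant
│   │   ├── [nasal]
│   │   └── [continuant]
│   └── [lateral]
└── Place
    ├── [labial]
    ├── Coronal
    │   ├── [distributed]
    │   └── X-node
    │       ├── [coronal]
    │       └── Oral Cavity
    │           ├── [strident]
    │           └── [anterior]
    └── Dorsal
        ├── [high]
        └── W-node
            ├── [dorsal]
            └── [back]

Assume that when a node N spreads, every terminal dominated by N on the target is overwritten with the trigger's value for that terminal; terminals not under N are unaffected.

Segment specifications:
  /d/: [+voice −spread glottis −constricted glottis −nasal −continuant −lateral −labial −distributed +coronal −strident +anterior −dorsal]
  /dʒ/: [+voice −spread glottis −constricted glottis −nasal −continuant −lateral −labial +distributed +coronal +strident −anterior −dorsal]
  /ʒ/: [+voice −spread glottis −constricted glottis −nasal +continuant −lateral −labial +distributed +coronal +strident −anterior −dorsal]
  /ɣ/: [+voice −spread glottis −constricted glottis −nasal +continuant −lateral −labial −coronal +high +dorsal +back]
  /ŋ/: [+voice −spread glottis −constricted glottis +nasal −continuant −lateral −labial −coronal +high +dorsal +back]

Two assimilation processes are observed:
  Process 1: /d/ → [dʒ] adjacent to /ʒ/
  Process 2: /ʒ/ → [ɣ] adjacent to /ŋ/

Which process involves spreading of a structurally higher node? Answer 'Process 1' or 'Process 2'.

Process 2

Process 1: the features that change are [anterior], [distributed], [strident]; the minimal node is Coronal (depth 2).
In Process 2, [coronal], [anterior], [distributed], [strident], [dorsal], [high], [back] change, so the minimal spreading node is Place at depth 1.
Place (depth 1) sits above Coronal (depth 2), making Process 2 the one with the higher spreading node.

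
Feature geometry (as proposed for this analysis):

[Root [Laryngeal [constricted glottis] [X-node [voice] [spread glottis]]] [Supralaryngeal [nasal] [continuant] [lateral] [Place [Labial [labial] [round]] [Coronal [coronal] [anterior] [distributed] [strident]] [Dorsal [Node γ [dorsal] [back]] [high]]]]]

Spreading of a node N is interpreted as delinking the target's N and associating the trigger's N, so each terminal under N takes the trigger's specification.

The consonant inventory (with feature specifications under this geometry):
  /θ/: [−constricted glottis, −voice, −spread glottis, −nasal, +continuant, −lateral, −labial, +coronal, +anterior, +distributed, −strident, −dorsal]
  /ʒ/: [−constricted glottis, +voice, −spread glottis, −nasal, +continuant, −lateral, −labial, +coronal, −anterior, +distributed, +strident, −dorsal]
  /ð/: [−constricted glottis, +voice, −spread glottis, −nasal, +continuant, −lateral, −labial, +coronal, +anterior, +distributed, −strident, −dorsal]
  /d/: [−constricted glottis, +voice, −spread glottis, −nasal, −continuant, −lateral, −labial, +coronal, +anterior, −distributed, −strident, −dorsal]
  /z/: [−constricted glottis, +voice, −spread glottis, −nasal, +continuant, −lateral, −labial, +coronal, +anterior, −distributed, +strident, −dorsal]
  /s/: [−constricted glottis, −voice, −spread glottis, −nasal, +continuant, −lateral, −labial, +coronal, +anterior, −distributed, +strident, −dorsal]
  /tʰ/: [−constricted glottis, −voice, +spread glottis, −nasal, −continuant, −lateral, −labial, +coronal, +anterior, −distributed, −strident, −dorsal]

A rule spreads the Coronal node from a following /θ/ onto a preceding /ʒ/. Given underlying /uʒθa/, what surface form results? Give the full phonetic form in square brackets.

Coronal immediately or transitively dominates [coronal], [anterior], [distributed], [strident].
Spreading Coronal from /θ/ onto /ʒ/ replaces those values with /θ/'s: [+coronal], [+anterior], [+distributed], [−strident]. Features outside Coronal ([constricted glottis], [voice], [spread glottis], …) stay as in /ʒ/.
This feature bundle is that of [ð], so /uʒθa/ surfaces as [uðθa].

[uðθa]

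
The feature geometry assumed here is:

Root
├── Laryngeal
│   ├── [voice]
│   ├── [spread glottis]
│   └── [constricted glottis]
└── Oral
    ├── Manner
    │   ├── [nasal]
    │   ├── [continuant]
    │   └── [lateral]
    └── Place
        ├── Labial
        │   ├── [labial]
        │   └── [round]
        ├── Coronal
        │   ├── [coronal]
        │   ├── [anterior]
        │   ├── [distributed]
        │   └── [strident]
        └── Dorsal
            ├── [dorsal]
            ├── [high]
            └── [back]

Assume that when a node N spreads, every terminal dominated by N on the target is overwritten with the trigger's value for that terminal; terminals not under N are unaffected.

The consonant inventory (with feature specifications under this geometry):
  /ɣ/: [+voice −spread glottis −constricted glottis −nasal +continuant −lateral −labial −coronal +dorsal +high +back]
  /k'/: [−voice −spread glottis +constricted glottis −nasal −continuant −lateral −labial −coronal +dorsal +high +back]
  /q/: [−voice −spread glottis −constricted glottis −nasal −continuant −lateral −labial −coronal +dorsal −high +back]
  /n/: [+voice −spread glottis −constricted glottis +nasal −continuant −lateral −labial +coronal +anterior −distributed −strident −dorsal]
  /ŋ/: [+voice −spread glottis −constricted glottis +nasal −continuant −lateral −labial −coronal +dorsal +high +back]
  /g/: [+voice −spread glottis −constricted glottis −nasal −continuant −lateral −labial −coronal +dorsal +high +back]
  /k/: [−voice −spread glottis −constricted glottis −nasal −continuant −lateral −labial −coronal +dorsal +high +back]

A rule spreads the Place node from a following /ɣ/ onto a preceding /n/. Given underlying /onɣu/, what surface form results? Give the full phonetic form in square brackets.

Terminals under Place in this geometry: [labial], [round], [coronal], [anterior], [distributed], [strident], [dorsal], [high], [back].
The target acquires /ɣ/'s values for everything under Place — [−labial], [−coronal], [+dorsal], [+high], [+back] — while keeping its own [voice], [spread glottis], [constricted glottis], ….
Among the inventory, only /ŋ/ has exactly this specification, giving the surface form [oŋɣu].

[oŋɣu]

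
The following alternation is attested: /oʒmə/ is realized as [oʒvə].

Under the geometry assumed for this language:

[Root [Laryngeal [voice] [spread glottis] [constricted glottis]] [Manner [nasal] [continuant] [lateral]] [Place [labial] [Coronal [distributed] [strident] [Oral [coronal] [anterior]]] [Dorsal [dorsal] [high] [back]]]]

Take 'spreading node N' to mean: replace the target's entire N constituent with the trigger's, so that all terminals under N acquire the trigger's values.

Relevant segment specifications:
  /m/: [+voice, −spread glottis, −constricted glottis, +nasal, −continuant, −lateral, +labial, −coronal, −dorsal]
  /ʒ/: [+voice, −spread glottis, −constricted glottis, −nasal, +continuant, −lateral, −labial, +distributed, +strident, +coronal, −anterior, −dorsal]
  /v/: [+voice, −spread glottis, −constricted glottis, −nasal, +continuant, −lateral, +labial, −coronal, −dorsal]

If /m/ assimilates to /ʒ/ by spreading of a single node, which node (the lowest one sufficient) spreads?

Comparing /m/ with its surface form [v], the features that change are [nasal], [continuant].
The smallest constituent containing every changed terminal is Manner — each of its daughters lacks at least one of the affected features.
Spreading Manner from /ʒ/ overwrites each of those terminals with /ʒ/'s values, yielding exactly [v].
Since [coronal], [labial] are preserved even though /ʒ/ disagrees there, no node above Manner spread.

Manner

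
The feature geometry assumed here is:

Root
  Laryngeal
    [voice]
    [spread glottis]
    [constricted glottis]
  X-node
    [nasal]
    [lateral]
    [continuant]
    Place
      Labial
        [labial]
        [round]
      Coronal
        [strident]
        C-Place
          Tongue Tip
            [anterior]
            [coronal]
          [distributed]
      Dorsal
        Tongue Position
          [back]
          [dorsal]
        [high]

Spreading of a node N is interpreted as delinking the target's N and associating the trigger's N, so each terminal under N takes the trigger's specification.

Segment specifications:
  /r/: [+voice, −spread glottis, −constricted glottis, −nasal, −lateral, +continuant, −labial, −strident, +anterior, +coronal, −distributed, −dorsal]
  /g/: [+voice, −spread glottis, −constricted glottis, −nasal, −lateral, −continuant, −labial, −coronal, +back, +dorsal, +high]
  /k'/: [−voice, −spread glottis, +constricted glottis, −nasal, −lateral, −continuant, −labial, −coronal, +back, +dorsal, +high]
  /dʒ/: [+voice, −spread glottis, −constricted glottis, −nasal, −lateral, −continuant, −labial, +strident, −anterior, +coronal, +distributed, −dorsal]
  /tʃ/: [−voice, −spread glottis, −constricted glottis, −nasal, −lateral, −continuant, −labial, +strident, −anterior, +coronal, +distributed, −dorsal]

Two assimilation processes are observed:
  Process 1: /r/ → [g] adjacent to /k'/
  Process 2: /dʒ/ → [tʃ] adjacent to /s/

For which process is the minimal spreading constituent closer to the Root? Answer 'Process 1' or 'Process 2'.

Process 1

Process 1 alters [continuant], [coronal], [anterior], [distributed], [strident], [dorsal], [high], [back]; the lowest common ancestor is X-node (depth 1 from Root).
In Process 2, [voice] changes, so the minimal spreading node is [voice] at depth 2.
X-node (depth 1) sits above [voice] (depth 2), making Process 1 the one with the higher spreading node.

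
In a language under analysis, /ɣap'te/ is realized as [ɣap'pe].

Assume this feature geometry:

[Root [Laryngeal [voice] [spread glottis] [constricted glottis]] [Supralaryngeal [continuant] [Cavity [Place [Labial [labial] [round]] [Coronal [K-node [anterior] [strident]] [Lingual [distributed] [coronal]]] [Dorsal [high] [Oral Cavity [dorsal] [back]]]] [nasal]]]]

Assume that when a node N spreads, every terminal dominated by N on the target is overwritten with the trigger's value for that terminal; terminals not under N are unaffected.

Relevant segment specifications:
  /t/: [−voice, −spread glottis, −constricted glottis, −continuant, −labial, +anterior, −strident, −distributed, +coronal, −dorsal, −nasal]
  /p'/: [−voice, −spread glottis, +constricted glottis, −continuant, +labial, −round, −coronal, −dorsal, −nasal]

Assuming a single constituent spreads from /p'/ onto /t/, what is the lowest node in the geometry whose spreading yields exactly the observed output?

Place

/t/ and [p] differ in [labial], [round], [coronal], [anterior], [distributed], [strident]; every other specified feature is identical.
These terminals are all dominated by Place, and no proper subconstituent of Place covers them all; Place is their lowest common ancestor.
If Place spreads, every terminal under it takes /p'/'s value, producing [p] as observed.
[constricted glottis] stays as in /t/ although /p'/ differs there, so no node dominating it spread; among the remaining candidates Place is the lowest that derives the output.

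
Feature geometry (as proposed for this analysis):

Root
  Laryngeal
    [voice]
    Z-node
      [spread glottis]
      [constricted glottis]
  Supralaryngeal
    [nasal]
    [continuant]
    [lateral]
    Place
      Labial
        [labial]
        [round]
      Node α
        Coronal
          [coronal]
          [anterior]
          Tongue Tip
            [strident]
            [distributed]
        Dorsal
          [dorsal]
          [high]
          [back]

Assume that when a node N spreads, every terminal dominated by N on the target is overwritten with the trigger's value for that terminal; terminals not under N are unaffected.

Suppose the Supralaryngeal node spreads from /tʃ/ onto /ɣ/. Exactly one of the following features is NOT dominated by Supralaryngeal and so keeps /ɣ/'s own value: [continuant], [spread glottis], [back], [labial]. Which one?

Under this geometry, Supralaryngeal contains [nasal], [continuant], [lateral], [labial], [round], [coronal], [anterior], [strident], [distributed], [dorsal], [high], [back].
Of the listed options, [continuant], [labial], [back] are among these and would be overwritten by spreading Supralaryngeal.
[spread glottis] is not within the Supralaryngeal subtree (it hangs from Z-node), so /ɣ/'s [spread glottis] value survives.

[spread glottis]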